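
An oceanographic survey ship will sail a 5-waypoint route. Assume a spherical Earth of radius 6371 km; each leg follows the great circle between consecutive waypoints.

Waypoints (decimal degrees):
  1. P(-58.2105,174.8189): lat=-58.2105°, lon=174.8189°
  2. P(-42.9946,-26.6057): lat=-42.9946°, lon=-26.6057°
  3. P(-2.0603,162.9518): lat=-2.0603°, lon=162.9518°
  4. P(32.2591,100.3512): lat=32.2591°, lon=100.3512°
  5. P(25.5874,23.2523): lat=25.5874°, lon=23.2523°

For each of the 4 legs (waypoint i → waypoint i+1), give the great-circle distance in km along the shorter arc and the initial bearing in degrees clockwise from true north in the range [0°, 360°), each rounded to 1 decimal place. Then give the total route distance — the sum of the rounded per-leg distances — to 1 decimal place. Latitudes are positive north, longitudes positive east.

Leg 1: dist=8588.2 km, bearing=164.1°
Leg 2: dist=14914.5 km, bearing=193.4°
Leg 3: dist=7594.8 km, bearing=306.1°
Leg 4: dist=7380.1 km, bearing=286.3°
Total: 38477.6 km

Leg 1: φ1=-1.0159649, φ2=-0.7503973, Δφ=0.2655676, Δλ=-3.5155225 rad; a=sin²(Δφ/2)+cosφ1·cosφ2·sin²(Δλ/2)=0.3895264917; c=2·atan2(√a, √(1-a))=1.348010948; dist=6371·c=8588.178 ≈ 8588.2 km; running total=8588.2 km
Leg 1 bearing: y=sinΔλ·cosφ2=0.26716980, x=cosφ1·sinφ2-sinφ1·cosφ2·cosΔλ=-0.93797799; θ=atan2(y, x)=164.1011° ≈ 164.1°
Leg 2: φ1=-0.7503973, φ2=-0.0359590, Δφ=0.7144383, Δλ=3.3084025 rad; a=sin²(Δφ/2)+cosφ1·cosφ2·sin²(Δλ/2)=0.8481415051; c=2·atan2(√a, √(1-a))=2.341002183; dist=6371·c=14914.525 ≈ 14914.5 km; running total=23502.7 km
Leg 2 bearing: y=sinΔλ·cosφ2=-0.16592999, x=cosφ1·sinφ2-sinφ1·cosφ2·cosΔλ=-0.69832457; θ=atan2(y, x)=-166.6337° <0 so +360° → 193.3663° ≈ 193.4°
Leg 3: φ1=-0.0359590, φ2=0.5630275, Δφ=0.5989865, Δλ=-1.0925866 rad; a=sin²(Δφ/2)+cosφ1·cosφ2·sin²(Δλ/2)=0.3151418145; c=2·atan2(√a, √(1-a))=1.192092583; dist=6371·c=7594.822 ≈ 7594.8 km; running total=31097.5 km
Leg 3 bearing: y=sinΔλ·cosφ2=-0.75077899, x=cosφ1·sinφ2-sinφ1·cosφ2·cosΔλ=0.54739447; θ=atan2(y, x)=-53.9041° <0 so +360° → 306.0959° ≈ 306.1°
Leg 4: φ1=0.5630275, φ2=0.4465844, Δφ=-0.1164431, Δλ=-1.3456297 rad; a=sin²(Δφ/2)+cosφ1·cosφ2·sin²(Δλ/2)=0.2995957530; c=2·atan2(√a, √(1-a))=1.158397171; dist=6371·c=7380.148 ≈ 7380.1 km; running total=38477.6 km
Leg 4 bearing: y=sinΔλ·cosφ2=-0.87916009, x=cosφ1·sinφ2-sinφ1·cosφ2·cosΔλ=0.25774036; θ=atan2(y, x)=-73.6606° <0 so +360° → 286.3394° ≈ 286.3°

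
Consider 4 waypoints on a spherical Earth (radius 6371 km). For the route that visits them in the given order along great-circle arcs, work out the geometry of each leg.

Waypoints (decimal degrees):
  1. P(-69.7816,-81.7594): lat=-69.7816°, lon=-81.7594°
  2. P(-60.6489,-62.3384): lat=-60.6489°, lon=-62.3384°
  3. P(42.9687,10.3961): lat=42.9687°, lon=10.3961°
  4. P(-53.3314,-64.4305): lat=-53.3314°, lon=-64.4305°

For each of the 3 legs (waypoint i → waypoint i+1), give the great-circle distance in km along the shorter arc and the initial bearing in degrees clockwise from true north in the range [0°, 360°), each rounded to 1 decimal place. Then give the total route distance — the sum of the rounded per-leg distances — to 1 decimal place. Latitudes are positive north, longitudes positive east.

Leg 1: dist=1348.4 km, bearing=50.9°
Leg 2: dist=13252.9 km, bearing=53.2°
Leg 3: dist=12855.9 km, bearing=219.7°
Total: 27457.2 km

Leg 1: φ1=-1.2179187, φ2=-1.0585230, Δφ=0.1593957, Δλ=0.3389604 rad; a=sin²(Δφ/2)+cosφ1·cosφ2·sin²(Δλ/2)=0.0111576413; c=2·atan2(√a, √(1-a))=0.211654319; dist=6371·c=1348.4497 ≈ 1348.4 km; running total=1348.4 km
Leg 1 bearing: y=sinΔλ·cosφ2=0.16298155, x=cosφ1·sinφ2-sinφ1·cosφ2·cosΔλ=0.13255040; θ=atan2(y, x)=50.8791° ≈ 50.9°
Leg 2: φ1=-1.0585230, φ2=0.7499453, Δφ=1.8084683, Δλ=1.2694565 rad; a=sin²(Δφ/2)+cosφ1·cosφ2·sin²(Δλ/2)=0.7438262273; c=2·atan2(√a, √(1-a))=2.080195115; dist=6371·c=13252.923 ≈ 13252.9 km; running total=14601.3 km
Leg 2 bearing: y=sinΔλ·cosφ2=0.69875435, x=cosφ1·sinφ2-sinφ1·cosφ2·cosΔλ=0.52339033; θ=atan2(y, x)=53.1656° ≈ 53.2°
Leg 3: φ1=0.7499453, φ2=-0.9308085, Δφ=-1.6807538, Δλ=-1.3059705 rad; a=sin²(Δφ/2)+cosφ1·cosφ2·sin²(Δλ/2)=0.7161688618; c=2·atan2(√a, √(1-a))=2.017880037; dist=6371·c=12855.914 ≈ 12855.9 km; running total=27457.2 km
Leg 3 bearing: y=sinΔλ·cosφ2=-0.57636664, x=cosφ1·sinφ2-sinφ1·cosφ2·cosΔλ=-0.69345915; θ=atan2(y, x)=-140.2684° <0 so +360° → 219.7316° ≈ 219.7°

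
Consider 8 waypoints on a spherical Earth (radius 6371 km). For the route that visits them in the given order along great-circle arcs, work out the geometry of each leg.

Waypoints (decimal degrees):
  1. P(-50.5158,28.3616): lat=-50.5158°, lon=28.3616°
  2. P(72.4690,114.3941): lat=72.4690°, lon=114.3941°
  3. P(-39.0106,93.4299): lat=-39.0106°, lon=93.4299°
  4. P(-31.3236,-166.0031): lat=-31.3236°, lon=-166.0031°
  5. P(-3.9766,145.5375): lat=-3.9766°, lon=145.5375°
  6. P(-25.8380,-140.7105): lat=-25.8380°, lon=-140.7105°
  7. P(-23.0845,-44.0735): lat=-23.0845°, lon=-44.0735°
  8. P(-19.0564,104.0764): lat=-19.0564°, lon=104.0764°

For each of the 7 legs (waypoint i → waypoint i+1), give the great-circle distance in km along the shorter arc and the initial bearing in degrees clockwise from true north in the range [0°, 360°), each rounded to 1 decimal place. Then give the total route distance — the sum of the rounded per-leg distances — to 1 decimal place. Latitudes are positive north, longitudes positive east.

Leg 1: φ1=-0.8816670, φ2=1.2648227, Δφ=2.1464897, Δλ=1.5015504 rad; a=sin²(Δφ/2)+cosφ1·cosφ2·sin²(Δλ/2)=0.8613502496; c=2·atan2(√a, √(1-a))=2.378497897; dist=6371·c=15153.410 ≈ 15153.4 km; running total=15153.4 km
Leg 1 bearing: y=sinΔλ·cosφ2=0.30049988, x=cosφ1·sinφ2-sinφ1·cosφ2·cosΔλ=0.62241772; θ=atan2(y, x)=25.7710° ≈ 25.8°
Leg 2: φ1=1.2648227, φ2=-0.6808634, Δφ=-1.9456861, Δλ=-0.3658943 rad; a=sin²(Δφ/2)+cosφ1·cosφ2·sin²(Δλ/2)=0.6908318049; c=2·atan2(√a, √(1-a))=1.962391813; dist=6371·c=12502.398 ≈ 12502.4 km; running total=27655.8 km
Leg 2 bearing: y=sinΔλ·cosφ2=-0.27800916, x=cosφ1·sinφ2-sinφ1·cosφ2·cosΔλ=-0.88150088; θ=atan2(y, x)=-162.4957° <0 so +360° → 197.5043° ≈ 197.5°
Leg 3: φ1=-0.6808634, φ2=-0.5467000, Δφ=0.1341635, Δλ=-4.5279600 rad; a=sin²(Δφ/2)+cosφ1·cosφ2·sin²(Δλ/2)=0.3972430202; c=2·atan2(√a, √(1-a))=1.363807479; dist=6371·c=8688.817 ≈ 8688.8 km; running total=36344.6 km
Leg 3 bearing: y=sinΔλ·cosφ2=0.83975775, x=cosφ1·sinφ2-sinφ1·cosφ2·cosΔλ=-0.50256436; θ=atan2(y, x)=120.8990° ≈ 120.9°
Leg 4: φ1=-0.5467000, φ2=-0.0694048, Δφ=0.4772952, Δλ=5.4374092 rad; a=sin²(Δφ/2)+cosφ1·cosφ2·sin²(Δλ/2)=0.1994091830; c=2·atan2(√a, √(1-a))=0.925817356; dist=6371·c=5898.382 ≈ 5898.4 km; running total=42243.0 km
Leg 4 bearing: y=sinΔλ·cosφ2=-0.74668398, x=cosφ1·sinφ2-sinφ1·cosφ2·cosΔλ=0.28468170; θ=atan2(y, x)=-69.1301° <0 so +360° → 290.8699° ≈ 290.9°
Leg 5: φ1=-0.0694048, φ2=-0.4509582, Δφ=-0.3815534, Δλ=-4.9959701 rad; a=sin²(Δφ/2)+cosφ1·cosφ2·sin²(Δλ/2)=0.3592788437; c=2·atan2(√a, √(1-a))=1.285499479; dist=6371·c=8189.917 ≈ 8189.9 km; running total=50432.9 km
Leg 5 bearing: y=sinΔλ·cosφ2=0.86408238, x=cosφ1·sinφ2-sinφ1·cosφ2·cosΔλ=-0.41731506; θ=atan2(y, x)=115.7786° ≈ 115.8°
Leg 6: φ1=-0.4509582, φ2=-0.4029005, Δφ=0.0480576, Δλ=1.6866338 rad; a=sin²(Δφ/2)+cosφ1·cosφ2·sin²(Δλ/2)=0.4624058275; c=2·atan2(√a, √(1-a))=1.495536957; dist=6371·c=9528.066 ≈ 9528.1 km; running total=59961.0 km
Leg 6 bearing: y=sinΔλ·cosφ2=0.91376255, x=cosφ1·sinφ2-sinφ1·cosφ2·cosΔλ=-0.39923014; θ=atan2(y, x)=113.6009° ≈ 113.6°
Leg 7: φ1=-0.4029005, φ2=-0.3325969, Δφ=0.0703036, Δλ=2.5857035 rad; a=sin²(Δφ/2)+cosφ1·cosφ2·sin²(Δλ/2)=0.8052879138; c=2·atan2(√a, √(1-a))=2.227583808; dist=6371·c=14191.936 ≈ 14191.9 km; running total=74152.9 km
Leg 7 bearing: y=sinΔλ·cosφ2=0.49877961, x=cosφ1·sinφ2-sinφ1·cosφ2·cosΔλ=-0.61515531; θ=atan2(y, x)=140.9642° ≈ 141.0°

Leg 1: dist=15153.4 km, bearing=25.8°
Leg 2: dist=12502.4 km, bearing=197.5°
Leg 3: dist=8688.8 km, bearing=120.9°
Leg 4: dist=5898.4 km, bearing=290.9°
Leg 5: dist=8189.9 km, bearing=115.8°
Leg 6: dist=9528.1 km, bearing=113.6°
Leg 7: dist=14191.9 km, bearing=141.0°
Total: 74152.9 km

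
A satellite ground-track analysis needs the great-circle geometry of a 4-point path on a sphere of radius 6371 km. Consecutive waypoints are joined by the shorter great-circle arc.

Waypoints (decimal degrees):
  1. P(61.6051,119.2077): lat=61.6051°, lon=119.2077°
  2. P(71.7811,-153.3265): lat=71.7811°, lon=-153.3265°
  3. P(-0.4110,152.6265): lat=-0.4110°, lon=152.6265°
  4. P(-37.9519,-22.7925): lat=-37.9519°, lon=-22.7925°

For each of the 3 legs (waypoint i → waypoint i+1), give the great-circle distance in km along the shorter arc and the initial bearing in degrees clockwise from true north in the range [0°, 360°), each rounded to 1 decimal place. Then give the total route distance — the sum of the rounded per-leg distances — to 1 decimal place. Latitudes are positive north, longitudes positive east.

Leg 1: dist=3628.4 km, bearing=35.4°
Leg 2: dist=8875.6 km, bearing=235.3°
Leg 3: dist=15723.5 km, bearing=185.8°
Total: 28227.5 km

Leg 1: φ1=1.0752118, φ2=1.2528165, Δφ=0.1776047, Δλ=-4.7566191 rad; a=sin²(Δφ/2)+cosφ1·cosφ2·sin²(Δλ/2)=0.0789174872; c=2·atan2(√a, √(1-a))=0.569510497; dist=6371·c=3628.351 ≈ 3628.4 km; running total=3628.4 km
Leg 1 bearing: y=sinΔλ·cosφ2=0.31234250, x=cosφ1·sinφ2-sinφ1·cosφ2·cosΔλ=0.43954548; θ=atan2(y, x)=35.3977° ≈ 35.4°
Leg 2: φ1=1.2528165, φ2=-0.0071733, Δφ=-1.2599898, Δλ=5.3398872 rad; a=sin²(Δφ/2)+cosφ1·cosφ2·sin²(Δλ/2)=0.4116279351; c=2·atan2(√a, √(1-a))=1.393118812; dist=6371·c=8875.560 ≈ 8875.6 km; running total=12504.0 km
Leg 2 bearing: y=sinΔλ·cosφ2=-0.80947806, x=cosφ1·sinφ2-sinφ1·cosφ2·cosΔλ=-0.55991677; θ=atan2(y, x)=-124.6716° <0 so +360° → 235.3284° ≈ 235.3°
Leg 3: φ1=-0.0071733, φ2=-0.6623856, Δφ=-0.6552123, Δλ=-3.0616391 rad; a=sin²(Δφ/2)+cosφ1·cosφ2·sin²(Δλ/2)=0.8907882735; c=2·atan2(√a, √(1-a))=2.467985448; dist=6371·c=15723.535 ≈ 15723.5 km; running total=28227.5 km
Leg 3 bearing: y=sinΔλ·cosφ2=-0.06297840, x=cosφ1·sinφ2-sinφ1·cosφ2·cosΔλ=-0.62062213; θ=atan2(y, x)=-174.2057° <0 so +360° → 185.7943° ≈ 185.8°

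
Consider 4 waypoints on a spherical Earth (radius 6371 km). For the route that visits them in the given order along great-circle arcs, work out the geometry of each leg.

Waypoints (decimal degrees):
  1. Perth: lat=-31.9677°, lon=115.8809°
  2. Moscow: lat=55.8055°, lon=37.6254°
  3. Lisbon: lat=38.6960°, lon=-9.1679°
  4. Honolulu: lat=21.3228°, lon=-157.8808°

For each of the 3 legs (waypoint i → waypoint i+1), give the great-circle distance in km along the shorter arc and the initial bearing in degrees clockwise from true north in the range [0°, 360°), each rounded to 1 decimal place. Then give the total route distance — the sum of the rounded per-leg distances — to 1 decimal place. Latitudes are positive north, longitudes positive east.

Leg 1: φ1=-0.5579416, φ2=0.9739897, Δφ=1.5319313, Δλ=-1.3658161 rad; a=sin²(Δφ/2)+cosφ1·cosφ2·sin²(Δλ/2)=0.6704363424; c=2·atan2(√a, √(1-a))=1.918641348; dist=6371·c=12223.664 ≈ 12223.7 km; running total=12223.7 km
Leg 1 bearing: y=sinΔλ·cosφ2=-0.55023844, x=cosφ1·sinφ2-sinφ1·cosφ2·cosΔλ=0.76226208; θ=atan2(y, x)=-35.8236° <0 so +360° → 324.1764° ≈ 324.2°
Leg 2: φ1=0.9739897, φ2=0.6753726, Δφ=-0.2986171, Δλ=-0.8166972 rad; a=sin²(Δφ/2)+cosφ1·cosφ2·sin²(Δλ/2)=0.0912926587; c=2·atan2(√a, √(1-a))=0.613887717; dist=6371·c=3911.079 ≈ 3911.1 km; running total=16134.8 km
Leg 2 bearing: y=sinΔλ·cosφ2=-0.56887862, x=cosφ1·sinφ2-sinφ1·cosφ2·cosΔλ=-0.09061099; θ=atan2(y, x)=-99.0500° <0 so +360° → 260.94995° ≈ 260.9°
Leg 3: φ1=0.6753726, φ2=0.3721531, Δφ=-0.3032195, Δλ=-2.5955297 rad; a=sin²(Δφ/2)+cosφ1·cosφ2·sin²(Δλ/2)=0.6969927135; c=2·atan2(√a, √(1-a))=1.975760060; dist=6371·c=12587.567 ≈ 12587.6 km; running total=28722.4 km
Leg 3 bearing: y=sinΔλ·cosφ2=-0.48377704, x=cosφ1·sinφ2-sinφ1·cosφ2·cosΔλ=0.78149553; θ=atan2(y, x)=-31.7592° <0 so +360° → 328.2408° ≈ 328.2°

Leg 1: dist=12223.7 km, bearing=324.2°
Leg 2: dist=3911.1 km, bearing=260.9°
Leg 3: dist=12587.6 km, bearing=328.2°
Total: 28722.4 km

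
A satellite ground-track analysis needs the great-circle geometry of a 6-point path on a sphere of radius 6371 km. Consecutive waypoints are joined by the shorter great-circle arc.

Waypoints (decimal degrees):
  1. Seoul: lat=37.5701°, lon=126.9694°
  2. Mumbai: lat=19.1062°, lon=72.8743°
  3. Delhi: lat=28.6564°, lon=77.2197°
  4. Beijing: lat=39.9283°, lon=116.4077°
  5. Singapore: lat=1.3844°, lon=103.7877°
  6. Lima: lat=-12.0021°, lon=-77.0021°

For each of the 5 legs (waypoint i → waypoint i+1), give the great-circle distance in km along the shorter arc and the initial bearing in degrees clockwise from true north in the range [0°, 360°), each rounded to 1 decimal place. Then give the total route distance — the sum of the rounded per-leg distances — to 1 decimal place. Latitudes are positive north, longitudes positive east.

Leg 1: φ1=0.6557219, φ2=0.3334661, Δφ=-0.3222558, Δλ=-0.9441376 rad; a=sin²(Δφ/2)+cosφ1·cosφ2·sin²(Δλ/2)=0.1806047370; c=2·atan2(√a, √(1-a))=0.877871099; dist=6371·c=5592.917 ≈ 5592.9 km; running total=5592.9 km
Leg 1 bearing: y=sinΔλ·cosφ2=-0.76537189, x=cosφ1·sinφ2-sinφ1·cosφ2·cosΔλ=-0.07843806; θ=atan2(y, x)=-95.8514° <0 so +360° → 264.1486° ≈ 264.1°
Leg 2: φ1=0.3334661, φ2=0.5001485, Δφ=0.1666824, Δλ=0.0758415 rad; a=sin²(Δφ/2)+cosφ1·cosφ2·sin²(Δλ/2)=0.0081214579; c=2·atan2(√a, √(1-a))=0.180483125; dist=6371·c=1149.858 ≈ 1149.9 km; running total=6742.8 km
Leg 2 bearing: y=sinΔλ·cosφ2=0.06648803, x=cosφ1·sinφ2-sinφ1·cosφ2·cosΔλ=0.16673734; θ=atan2(y, x)=21.7401° ≈ 21.7°
Leg 3: φ1=0.5001485, φ2=0.6968803, Δφ=0.1967318, Δλ=0.6839596 rad; a=sin²(Δφ/2)+cosφ1·cosφ2·sin²(Δλ/2)=0.0853221023; c=2·atan2(√a, √(1-a))=0.592842630; dist=6371·c=3777.000 ≈ 3777.0 km; running total=10519.8 km
Leg 3 bearing: y=sinΔλ·cosφ2=0.48454608, x=cosφ1·sinφ2-sinφ1·cosφ2·cosΔλ=0.27817991; θ=atan2(y, x)=60.1397° ≈ 60.1°
Leg 4: φ1=0.6968803, φ2=0.0241623, Δφ=-0.6727180, Δλ=-0.2202606 rad; a=sin²(Δφ/2)+cosφ1·cosφ2·sin²(Δλ/2)=0.1181951311; c=2·atan2(√a, √(1-a))=0.701910928; dist=6371·c=4471.875 ≈ 4471.9 km; running total=14991.7 km
Leg 4 bearing: y=sinΔλ·cosφ2=-0.21842011, x=cosφ1·sinφ2-sinφ1·cosφ2·cosΔλ=-0.60761239; θ=atan2(y, x)=-160.2279° <0 so +360° → 199.7721° ≈ 199.8°
Leg 5: φ1=0.0241623, φ2=-0.2094762, Δφ=-0.2336385, Δλ=-3.1553773 rad; a=sin²(Δφ/2)+cosφ1·cosφ2·sin²(Δλ/2)=0.9913927866; c=2·atan2(√a, √(1-a))=2.955775301; dist=6371·c=18831.244 ≈ 18831.2 km; running total=33822.9 km
Leg 5 bearing: y=sinΔλ·cosφ2=0.01348285, x=cosφ1·sinφ2-sinφ1·cosφ2·cosΔλ=-0.18425724; θ=atan2(y, x)=175.8149° ≈ 175.8°

Leg 1: dist=5592.9 km, bearing=264.1°
Leg 2: dist=1149.9 km, bearing=21.7°
Leg 3: dist=3777.0 km, bearing=60.1°
Leg 4: dist=4471.9 km, bearing=199.8°
Leg 5: dist=18831.2 km, bearing=175.8°
Total: 33822.9 km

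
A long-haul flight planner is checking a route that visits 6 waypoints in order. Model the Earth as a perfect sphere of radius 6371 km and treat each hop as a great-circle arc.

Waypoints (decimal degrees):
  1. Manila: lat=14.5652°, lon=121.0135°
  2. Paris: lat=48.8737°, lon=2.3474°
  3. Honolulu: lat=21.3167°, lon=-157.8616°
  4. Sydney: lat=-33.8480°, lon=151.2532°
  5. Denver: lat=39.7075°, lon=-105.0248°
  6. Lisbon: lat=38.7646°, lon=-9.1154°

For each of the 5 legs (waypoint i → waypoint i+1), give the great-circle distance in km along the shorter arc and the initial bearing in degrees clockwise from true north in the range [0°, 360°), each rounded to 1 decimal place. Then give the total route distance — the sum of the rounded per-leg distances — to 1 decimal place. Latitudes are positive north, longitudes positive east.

Leg 1: dist=10747.9 km, bearing=324.5°
Leg 2: dist=11966.8 km, bearing=340.7°
Leg 3: dist=8162.1 km, bearing=222.3°
Leg 4: dist=13398.0 km, bearing=60.1°
Leg 5: dist=7809.2 km, bearing=55.5°
Total: 52084.0 km

Leg 1: φ1=0.2542107, φ2=0.8530070, Δφ=0.5987963, Δλ=-2.0711142 rad; a=sin²(Δφ/2)+cosφ1·cosφ2·sin²(Δλ/2)=0.5579702233; c=2·atan2(√a, √(1-a))=1.686998106; dist=6371·c=10747.865 ≈ 10747.9 km; running total=10747.9 km
Leg 1 bearing: y=sinΔλ·cosφ2=-0.57710430, x=cosφ1·sinφ2-sinφ1·cosφ2·cosΔλ=0.80839869; θ=atan2(y, x)=-35.5225° <0 so +360° → 324.4775° ≈ 324.5°
Leg 2: φ1=0.8530070, φ2=0.3720466, Δφ=-0.4809604, Δλ=-2.7961745 rad; a=sin²(Δφ/2)+cosφ1·cosφ2·sin²(Δλ/2)=0.6513522133; c=2·atan2(√a, √(1-a))=1.878325259; dist=6371·c=11966.810 ≈ 11966.8 km; running total=22714.7 km
Leg 2 bearing: y=sinΔλ·cosφ2=-0.31542558, x=cosφ1·sinφ2-sinφ1·cosφ2·cosΔλ=0.89937574; θ=atan2(y, x)=-19.3266° <0 so +360° → 340.6734° ≈ 340.7°
Leg 3: φ1=0.3720466, φ2=-0.5907590, Δφ=-0.9628056, Δλ=5.3950710 rad; a=sin²(Δφ/2)+cosφ1·cosφ2·sin²(Δλ/2)=0.3571855616; c=2·atan2(√a, √(1-a))=1.281133748; dist=6371·c=8162.103 ≈ 8162.1 km; running total=30876.8 km
Leg 3 bearing: y=sinΔλ·cosφ2=-0.64438530, x=cosφ1·sinφ2-sinφ1·cosφ2·cosΔλ=-0.70935445; θ=atan2(y, x)=-137.7477° <0 so +360° → 222.2523° ≈ 222.3°
Leg 4: φ1=-0.5907590, φ2=0.6930266, Δφ=1.2837857, Δλ=-4.4728949 rad; a=sin²(Δφ/2)+cosφ1·cosφ2·sin²(Δλ/2)=0.7537029639; c=2·atan2(√a, √(1-a))=2.102968052; dist=6371·c=13398.009 ≈ 13398.0 km; running total=44274.8 km
Leg 4 bearing: y=sinΔλ·cosφ2=0.74735820, x=cosφ1·sinφ2-sinφ1·cosφ2·cosΔλ=0.42894632; θ=atan2(y, x)=60.1463° ≈ 60.1°
Leg 5: φ1=0.6930266, φ2=0.6765699, Δφ=-0.0164567, Δλ=1.6739348 rad; a=sin²(Δφ/2)+cosφ1·cosφ2·sin²(Δλ/2)=0.3308743681; c=2·atan2(√a, √(1-a))=1.225738322; dist=6371·c=7809.179 ≈ 7809.2 km; running total=52084.0 km
Leg 5 bearing: y=sinΔλ·cosφ2=0.77558146, x=cosφ1·sinφ2-sinφ1·cosφ2·cosΔλ=0.53297231; θ=atan2(y, x)=55.5035° ≈ 55.5°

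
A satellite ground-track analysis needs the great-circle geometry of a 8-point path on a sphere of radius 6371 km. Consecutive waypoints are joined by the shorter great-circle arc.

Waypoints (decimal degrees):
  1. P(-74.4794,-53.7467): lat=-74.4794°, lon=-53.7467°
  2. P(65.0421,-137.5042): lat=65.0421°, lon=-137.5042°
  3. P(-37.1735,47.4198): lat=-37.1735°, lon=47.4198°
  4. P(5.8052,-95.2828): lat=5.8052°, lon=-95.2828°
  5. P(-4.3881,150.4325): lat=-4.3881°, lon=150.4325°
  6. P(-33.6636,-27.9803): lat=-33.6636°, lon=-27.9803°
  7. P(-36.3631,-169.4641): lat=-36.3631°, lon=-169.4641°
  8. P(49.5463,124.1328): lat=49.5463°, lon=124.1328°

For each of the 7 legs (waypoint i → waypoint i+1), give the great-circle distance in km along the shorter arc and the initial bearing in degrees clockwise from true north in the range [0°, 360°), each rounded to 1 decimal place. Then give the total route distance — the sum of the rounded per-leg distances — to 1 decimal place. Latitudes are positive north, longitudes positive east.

Leg 1: φ1=-1.2999108, φ2=1.1351988, Δφ=2.4351096, Δλ=-1.4618441 rad; a=sin²(Δφ/2)+cosφ1·cosφ2·sin²(Δλ/2)=0.9306401853; c=2·atan2(√a, √(1-a))=2.608580413; dist=6371·c=16619.266 ≈ 16619.3 km; running total=16619.3 km
Leg 1 bearing: y=sinΔλ·cosφ2=-0.41945028, x=cosφ1·sinφ2-sinφ1·cosφ2·cosΔλ=0.28680584; θ=atan2(y, x)=-55.6370° <0 so +360° → 304.3630° ≈ 304.4°
Leg 2: φ1=1.1351988, φ2=-0.6488000, Δφ=-1.7839988, Δλ=3.2275327 rad; a=sin²(Δφ/2)+cosφ1·cosφ2·sin²(Δλ/2)=0.9413905557; c=2·atan2(√a, √(1-a))=2.652545967; dist=6371·c=16899.370 ≈ 16899.4 km; running total=33518.7 km
Leg 2 bearing: y=sinΔλ·cosφ2=-0.06839355, x=cosφ1·sinφ2-sinφ1·cosφ2·cosΔλ=0.46477934; θ=atan2(y, x)=-8.3712° <0 so +360° → 351.6288° ≈ 351.6°
Leg 3: φ1=-0.6488000, φ2=0.1013199, Δφ=0.7501198, Δλ=-2.4906302 rad; a=sin²(Δφ/2)+cosφ1·cosφ2·sin²(Δλ/2)=0.8458639181; c=2·atan2(√a, √(1-a))=2.334675247; dist=6371·c=14874.216 ≈ 14874.2 km; running total=48392.9 km
Leg 3 bearing: y=sinΔλ·cosφ2=-0.60284470, x=cosφ1·sinφ2-sinφ1·cosφ2·cosΔλ=-0.39760643; θ=atan2(y, x)=-123.4069° <0 so +360° → 236.5931° ≈ 236.6°
Leg 4: φ1=0.1013199, φ2=-0.0765868, Δφ=-0.1779066, Δλ=4.2885410 rad; a=sin²(Δφ/2)+cosφ1·cosφ2·sin²(Δλ/2)=0.7078506547; c=2·atan2(√a, √(1-a))=1.999510086; dist=6371·c=12738.879 ≈ 12738.9 km; running total=61131.8 km
Leg 4 bearing: y=sinΔλ·cosφ2=-0.90884118, x=cosφ1·sinφ2-sinφ1·cosφ2·cosΔλ=-0.03464284; θ=atan2(y, x)=-92.1829° <0 so +360° → 267.8171° ≈ 267.8°
Leg 5: φ1=-0.0765868, φ2=-0.5875407, Δφ=-0.5109539, Δλ=-3.1138908 rad; a=sin²(Δφ/2)+cosφ1·cosφ2·sin²(Δλ/2)=0.8935682516; c=2·atan2(√a, √(1-a))=2.476948807; dist=6371·c=15780.641 ≈ 15780.6 km; running total=76912.4 km
Leg 5 bearing: y=sinΔλ·cosφ2=-0.02305349, x=cosφ1·sinφ2-sinφ1·cosφ2·cosΔλ=-0.61634784; θ=atan2(y, x)=-177.8579° <0 so +360° → 182.1421° ≈ 182.1°
Leg 6: φ1=-0.5875407, φ2=-0.6346558, Δφ=-0.0471152, Δλ=-2.4693581 rad; a=sin²(Δφ/2)+cosφ1·cosφ2·sin²(Δλ/2)=0.5978801616; c=2·atan2(√a, √(1-a))=1.767829041; dist=6371·c=11262.839 ≈ 11262.8 km; running total=88175.2 km
Leg 6 bearing: y=sinΔλ·cosφ2=-0.50147415, x=cosφ1·sinφ2-sinφ1·cosφ2·cosΔλ=-0.84273458; θ=atan2(y, x)=-149.2450° <0 so +360° → 210.7550° ≈ 210.8°
Leg 7: φ1=-0.6346558, φ2=0.8647461, Δφ=1.4994019, Δλ=5.1242326 rad; a=sin²(Δφ/2)+cosφ1·cosφ2·sin²(Δλ/2)=0.6210018114; c=2·atan2(√a, √(1-a))=1.815226652; dist=6371·c=11564.809 ≈ 11564.8 km; running total=99740.0 km
Leg 7 bearing: y=sinΔλ·cosφ2=-0.59458076, x=cosφ1·sinφ2-sinφ1·cosφ2·cosΔλ=0.76675156; θ=atan2(y, x)=-37.7919° <0 so +360° → 322.2081° ≈ 322.2°

Leg 1: dist=16619.3 km, bearing=304.4°
Leg 2: dist=16899.4 km, bearing=351.6°
Leg 3: dist=14874.2 km, bearing=236.6°
Leg 4: dist=12738.9 km, bearing=267.8°
Leg 5: dist=15780.6 km, bearing=182.1°
Leg 6: dist=11262.8 km, bearing=210.8°
Leg 7: dist=11564.8 km, bearing=322.2°
Total: 99740.0 km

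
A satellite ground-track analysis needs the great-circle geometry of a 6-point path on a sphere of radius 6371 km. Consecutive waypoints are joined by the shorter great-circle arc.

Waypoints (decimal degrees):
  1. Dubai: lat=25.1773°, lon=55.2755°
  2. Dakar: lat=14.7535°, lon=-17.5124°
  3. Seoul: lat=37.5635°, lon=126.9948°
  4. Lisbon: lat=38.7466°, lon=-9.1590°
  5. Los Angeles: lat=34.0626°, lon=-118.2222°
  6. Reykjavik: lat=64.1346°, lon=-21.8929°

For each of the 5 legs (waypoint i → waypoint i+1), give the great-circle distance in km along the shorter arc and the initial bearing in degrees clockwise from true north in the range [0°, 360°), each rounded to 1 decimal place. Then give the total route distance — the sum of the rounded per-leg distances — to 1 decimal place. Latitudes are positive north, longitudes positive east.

Leg 1: dist=7611.3 km, bearing=276.7°
Leg 2: dist=13116.6 km, bearing=31.4°
Leg 3: dist=10417.5 km, bearing=327.2°
Leg 4: dist=9115.7 km, bearing=307.7°
Leg 5: dist=6932.5 km, bearing=29.3°
Total: 47193.6 km

Leg 1: φ1=0.4394268, φ2=0.2574972, Δφ=-0.1819296, Δλ=-1.2703885 rad; a=sin²(Δφ/2)+cosφ1·cosφ2·sin²(Δλ/2)=0.3163470022; c=2·atan2(√a, √(1-a))=1.194685436; dist=6371·c=7611.341 ≈ 7611.3 km; running total=7611.3 km
Leg 1 bearing: y=sinΔλ·cosφ2=-0.92372279, x=cosφ1·sinφ2-sinφ1·cosφ2·cosΔλ=0.10873137; θ=atan2(y, x)=-83.2866° <0 so +360° → 276.7134° ≈ 276.7°
Leg 2: φ1=0.2574972, φ2=0.6556068, Δφ=0.3981096, Δλ=2.5221264 rad; a=sin²(Δφ/2)+cosφ1·cosφ2·sin²(Δλ/2)=0.7344297867; c=2·atan2(√a, √(1-a))=2.058795524; dist=6371·c=13116.586 ≈ 13116.6 km; running total=20727.9 km
Leg 2 bearing: y=sinΔλ·cosφ2=0.46022946, x=cosφ1·sinφ2-sinφ1·cosφ2·cosΔλ=0.75389624; θ=atan2(y, x)=31.4027° ≈ 31.4°
Leg 3: φ1=0.6556068, φ2=0.6762557, Δφ=0.0206490, Δλ=-2.3763321 rad; a=sin²(Δφ/2)+cosφ1·cosφ2·sin²(Δλ/2)=0.5321532011; c=2·atan2(√a, √(1-a))=1.635147133; dist=6371·c=10417.522 ≈ 10417.5 km; running total=31145.4 km
Leg 3 bearing: y=sinΔλ·cosφ2=-0.54027116, x=cosφ1·sinφ2-sinφ1·cosφ2·cosΔλ=0.83903025; θ=atan2(y, x)=-32.7784° <0 so +360° → 327.2216° ≈ 327.2°
Leg 4: φ1=0.6762557, φ2=0.5945045, Δφ=-0.0817512, Δλ=-1.9035119 rad; a=sin²(Δφ/2)+cosφ1·cosφ2·sin²(Δλ/2)=0.4302364764; c=2·atan2(√a, √(1-a))=1.430812553; dist=6371·c=9115.707 ≈ 9115.7 km; running total=40261.1 km
Leg 4 bearing: y=sinΔλ·cosφ2=-0.78299430, x=cosφ1·sinφ2-sinφ1·cosφ2·cosΔλ=0.60617829; θ=atan2(y, x)=-52.2537° <0 so +360° → 307.7463° ≈ 307.7°
Leg 5: φ1=0.5945045, φ2=1.1193599, Δφ=0.5248554, Δλ=1.6812635 rad; a=sin²(Δφ/2)+cosφ1·cosφ2·sin²(Δλ/2)=0.2679270311; c=2·atan2(√a, √(1-a))=1.088126175; dist=6371·c=6932.452 ≈ 6932.5 km; running total=47193.6 km
Leg 5 bearing: y=sinΔλ·cosφ2=0.43359936, x=cosφ1·sinφ2-sinφ1·cosφ2·cosΔλ=0.77237306; θ=atan2(y, x)=29.3092° ≈ 29.3°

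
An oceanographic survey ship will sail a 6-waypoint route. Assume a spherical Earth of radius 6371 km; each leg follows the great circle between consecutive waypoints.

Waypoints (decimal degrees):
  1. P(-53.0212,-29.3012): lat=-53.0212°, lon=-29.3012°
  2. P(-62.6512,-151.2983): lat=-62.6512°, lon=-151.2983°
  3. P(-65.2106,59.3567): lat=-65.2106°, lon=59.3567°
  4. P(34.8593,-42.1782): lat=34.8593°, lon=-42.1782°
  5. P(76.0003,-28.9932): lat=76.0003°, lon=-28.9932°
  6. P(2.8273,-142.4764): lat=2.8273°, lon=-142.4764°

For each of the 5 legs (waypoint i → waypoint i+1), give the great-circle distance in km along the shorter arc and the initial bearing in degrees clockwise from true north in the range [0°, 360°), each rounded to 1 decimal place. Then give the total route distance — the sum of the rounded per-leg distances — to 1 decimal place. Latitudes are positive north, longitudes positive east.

Leg 1: φ1=-0.9253945, φ2=-1.0934697, Δφ=-0.1680752, Δλ=-2.1292511 rad; a=sin²(Δφ/2)+cosφ1·cosφ2·sin²(Δλ/2)=0.2184301022; c=2·atan2(√a, √(1-a))=0.972615882; dist=6371·c=6196.536 ≈ 6196.5 km; running total=6196.5 km
Leg 1 bearing: y=sinΔλ·cosφ2=-0.38961091, x=cosφ1·sinφ2-sinφ1·cosφ2·cosΔλ=-0.72875024; θ=atan2(y, x)=-151.8698° <0 so +360° → 208.1302° ≈ 208.1°
Leg 2: φ1=-1.0934697, φ2=-1.1381397, Δφ=-0.0446700, Δλ=3.6766233 rad; a=sin²(Δφ/2)+cosφ1·cosφ2·sin²(Δλ/2)=0.1796613586; c=2·atan2(√a, √(1-a))=0.875416289; dist=6371·c=5577.277 ≈ 5577.3 km; running total=11773.8 km
Leg 2 bearing: y=sinΔλ·cosφ2=-0.21377932, x=cosφ1·sinφ2-sinφ1·cosφ2·cosΔλ=-0.73744899; θ=atan2(y, x)=-163.8336° <0 so +360° → 196.1664° ≈ 196.2°
Leg 3: φ1=-1.1381397, φ2=0.6084096, Δφ=1.7465492, Δλ=-1.7721183 rad; a=sin²(Δφ/2)+cosφ1·cosφ2·sin²(Δλ/2)=0.7938468848; c=2·atan2(√a, √(1-a))=2.199001783; dist=6371·c=14009.840 ≈ 14009.8 km; running total=25783.6 km
Leg 3 bearing: y=sinΔλ·cosφ2=-0.80398535, x=cosφ1·sinφ2-sinφ1·cosφ2·cosΔλ=0.09068402; θ=atan2(y, x)=-83.5646° <0 so +360° → 276.4354° ≈ 276.4°
Leg 4: φ1=0.6084096, φ2=1.3264555, Δφ=0.7180459, Δλ=0.2301217 rad; a=sin²(Δφ/2)+cosφ1·cosφ2·sin²(Δλ/2)=0.1260700577; c=2·atan2(√a, √(1-a))=0.725963890; dist=6371·c=4625.116 ≈ 4625.1 km; running total=30408.7 km
Leg 4 bearing: y=sinΔλ·cosφ2=0.05518025, x=cosφ1·sinφ2-sinφ1·cosφ2·cosΔλ=0.66155932; θ=atan2(y, x)=4.7680° ≈ 4.8°
Leg 5: φ1=1.3264555, φ2=0.0493457, Δφ=-1.2771098, Δλ=-1.9806555 rad; a=sin²(Δφ/2)+cosφ1·cosφ2·sin²(Δλ/2)=0.5242105794; c=2·atan2(√a, √(1-a))=1.619236427; dist=6371·c=10316.155 ≈ 10316.2 km; running total=40724.9 km
Leg 5 bearing: y=sinΔλ·cosφ2=-0.91606052, x=cosφ1·sinφ2-sinφ1·cosφ2·cosΔλ=0.39810616; θ=atan2(y, x)=-66.5110° <0 so +360° → 293.4890° ≈ 293.5°

Leg 1: dist=6196.5 km, bearing=208.1°
Leg 2: dist=5577.3 km, bearing=196.2°
Leg 3: dist=14009.8 km, bearing=276.4°
Leg 4: dist=4625.1 km, bearing=4.8°
Leg 5: dist=10316.2 km, bearing=293.5°
Total: 40724.9 km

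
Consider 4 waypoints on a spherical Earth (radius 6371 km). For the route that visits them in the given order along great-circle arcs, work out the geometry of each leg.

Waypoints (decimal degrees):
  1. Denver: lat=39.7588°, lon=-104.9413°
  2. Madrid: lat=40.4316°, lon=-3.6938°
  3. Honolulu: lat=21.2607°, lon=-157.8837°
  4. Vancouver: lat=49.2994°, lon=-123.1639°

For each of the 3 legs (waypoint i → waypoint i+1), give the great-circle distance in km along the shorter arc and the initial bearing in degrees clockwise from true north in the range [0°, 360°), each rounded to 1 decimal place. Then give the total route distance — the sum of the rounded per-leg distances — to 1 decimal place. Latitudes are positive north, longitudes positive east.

Leg 1: dist=8062.0 km, bearing=51.5°
Leg 2: dist=12653.3 km, bearing=333.7°
Leg 3: dist=4364.1 km, bearing=35.9°
Total: 25079.4 km

Leg 1: φ1=0.6939220, φ2=0.7056645, Δφ=0.0117426, Δλ=1.7671022 rad; a=sin²(Δφ/2)+cosφ1·cosφ2·sin²(Δλ/2)=0.3496771929; c=2·atan2(√a, √(1-a))=1.265426813; dist=6371·c=8062.034 ≈ 8062.0 km; running total=8062.0 km
Leg 1 bearing: y=sinΔλ·cosφ2=0.74656134, x=cosφ1·sinφ2-sinφ1·cosφ2·cosΔλ=0.59351359; θ=atan2(y, x)=51.5154° ≈ 51.5°
Leg 2: φ1=0.7056645, φ2=0.3710692, Δφ=-0.3345953, Δλ=-2.6911214 rad; a=sin²(Δφ/2)+cosφ1·cosφ2·sin²(Δλ/2)=0.7017203680; c=2·atan2(√a, √(1-a))=1.986070413; dist=6371·c=12653.255 ≈ 12653.3 km; running total=20715.3 km
Leg 2 bearing: y=sinΔλ·cosφ2=-0.40575724, x=cosφ1·sinφ2-sinφ1·cosφ2·cosΔλ=0.82011989; θ=atan2(y, x)=-26.3241° <0 so +360° → 333.6759° ≈ 333.7°
Leg 3: φ1=0.3710692, φ2=0.8604368, Δφ=0.4893676, Δλ=0.6059748 rad; a=sin²(Δφ/2)+cosφ1·cosφ2·sin²(Δλ/2)=0.1127883239; c=2·atan2(√a, √(1-a))=0.684993195; dist=6371·c=4364.092 ≈ 4364.1 km; running total=25079.4 km
Leg 3 bearing: y=sinΔλ·cosφ2=0.37141604, x=cosφ1·sinφ2-sinφ1·cosφ2·cosΔλ=0.51217048; θ=atan2(y, x)=35.9489° ≈ 35.9°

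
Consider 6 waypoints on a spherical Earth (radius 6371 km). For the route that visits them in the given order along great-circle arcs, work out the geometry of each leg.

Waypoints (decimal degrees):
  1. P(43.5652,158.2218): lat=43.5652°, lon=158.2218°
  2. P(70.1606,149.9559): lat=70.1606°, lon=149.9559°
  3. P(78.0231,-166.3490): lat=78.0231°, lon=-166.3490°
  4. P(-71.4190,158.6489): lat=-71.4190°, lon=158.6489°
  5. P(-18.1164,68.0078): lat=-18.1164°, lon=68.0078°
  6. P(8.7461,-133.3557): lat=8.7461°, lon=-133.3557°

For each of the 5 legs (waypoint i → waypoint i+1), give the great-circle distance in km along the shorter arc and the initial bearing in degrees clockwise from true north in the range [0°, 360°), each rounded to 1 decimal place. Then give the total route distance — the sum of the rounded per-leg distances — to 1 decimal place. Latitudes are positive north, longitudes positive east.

Leg 1: φ1=0.7603562, φ2=1.2245335, Δφ=0.4641773, Δλ=-0.1442672 rad; a=sin²(Δφ/2)+cosφ1·cosφ2·sin²(Δλ/2)=0.0541822496; c=2·atan2(√a, √(1-a))=0.469851569; dist=6371·c=2993.424 ≈ 2993.4 km; running total=2993.4 km
Leg 1 bearing: y=sinΔλ·cosφ2=-0.04879243, x=cosφ1·sinφ2-sinφ1·cosφ2·cosΔλ=0.45011713; θ=atan2(y, x)=-6.1867° <0 so +360° → 353.8133° ≈ 353.8°
Leg 2: φ1=1.2245335, φ2=1.3617600, Δφ=0.1372265, Δλ=-5.5205619 rad; a=sin²(Δφ/2)+cosφ1·cosφ2·sin²(Δλ/2)=0.0144537823; c=2·atan2(√a, √(1-a))=0.241030798; dist=6371·c=1535.607 ≈ 1535.6 km; running total=4529.0 km
Leg 2 bearing: y=sinΔλ·cosφ2=0.14335723, x=cosφ1·sinφ2-sinφ1·cosφ2·cosΔλ=0.19086169; θ=atan2(y, x)=36.9104° ≈ 36.9°
Leg 3: φ1=1.3617600, φ2=-1.2464967, Δφ=-2.6082567, Δλ=5.6722834 rad; a=sin²(Δφ/2)+cosφ1·cosφ2·sin²(Δλ/2)=0.9365378372; c=2·atan2(√a, √(1-a))=2.632271439; dist=6371·c=16770.201 ≈ 16770.2 km; running total=21299.2 km
Leg 3 bearing: y=sinΔλ·cosφ2=-0.18277683, x=cosφ1·sinφ2-sinφ1·cosφ2·cosΔλ=-0.45203042; θ=atan2(y, x)=-157.9842° <0 so +360° → 202.0158° ≈ 202.0°
Leg 4: φ1=-1.2464967, φ2=-0.3161908, Δφ=0.9303059, Δλ=-1.5819856 rad; a=sin²(Δφ/2)+cosφ1·cosφ2·sin²(Δλ/2)=0.3543242852; c=2·atan2(√a, √(1-a))=1.275157073; dist=6371·c=8124.026 ≈ 8124.0 km; running total=29423.2 km
Leg 4 bearing: y=sinΔλ·cosφ2=-0.95036727, x=cosφ1·sinφ2-sinφ1·cosφ2·cosΔλ=-0.10916225; θ=atan2(y, x)=-96.5525° <0 so +360° → 263.4475° ≈ 263.4°
Leg 5: φ1=-0.3161908, φ2=0.1526482, Δφ=0.4688391, Δλ=-3.5144561 rad; a=sin²(Δφ/2)+cosφ1·cosφ2·sin²(Δλ/2)=0.9610552084; c=2·atan2(√a, √(1-a))=2.744296147; dist=6371·c=17483.911 ≈ 17483.9 km; running total=46907.1 km
Leg 5 bearing: y=sinΔλ·cosφ2=0.36004765, x=cosφ1·sinφ2-sinφ1·cosφ2·cosΔλ=-0.14169711; θ=atan2(y, x)=111.4822° ≈ 111.5°

Leg 1: dist=2993.4 km, bearing=353.8°
Leg 2: dist=1535.6 km, bearing=36.9°
Leg 3: dist=16770.2 km, bearing=202.0°
Leg 4: dist=8124.0 km, bearing=263.4°
Leg 5: dist=17483.9 km, bearing=111.5°
Total: 46907.1 km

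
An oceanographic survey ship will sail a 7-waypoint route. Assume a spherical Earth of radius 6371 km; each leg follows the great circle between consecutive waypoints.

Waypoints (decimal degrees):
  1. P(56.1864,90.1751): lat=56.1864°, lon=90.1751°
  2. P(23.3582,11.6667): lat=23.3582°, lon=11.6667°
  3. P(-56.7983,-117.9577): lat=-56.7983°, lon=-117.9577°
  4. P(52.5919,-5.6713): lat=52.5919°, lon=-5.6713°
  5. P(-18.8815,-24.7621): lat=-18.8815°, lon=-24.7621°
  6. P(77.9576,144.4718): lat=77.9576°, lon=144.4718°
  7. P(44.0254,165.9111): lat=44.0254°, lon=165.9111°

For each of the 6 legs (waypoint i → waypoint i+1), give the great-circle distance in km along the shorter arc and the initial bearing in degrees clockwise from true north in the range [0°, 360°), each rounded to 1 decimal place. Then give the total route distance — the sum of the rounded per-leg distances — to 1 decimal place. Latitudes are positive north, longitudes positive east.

Leg 1: dist=7167.2 km, bearing=274.4°
Leg 2: dist=14535.3 km, bearing=213.8°
Leg 3: dist=15818.7 km, bearing=66.7°
Leg 4: dist=8158.8 km, bearing=198.8°
Leg 5: dist=13420.3 km, bearing=2.6°
Leg 6: dist=3890.0 km, bearing=152.7°
Total: 62990.3 km

Leg 1: φ1=0.9806377, φ2=0.4076775, Δφ=-0.5729602, Δλ=-1.3702301 rad; a=sin²(Δφ/2)+cosφ1·cosφ2·sin²(Δλ/2)=0.2844022079; c=2·atan2(√a, √(1-a))=1.124978867; dist=6371·c=7167.240 ≈ 7167.2 km; running total=7167.2 km
Leg 1 bearing: y=sinΔλ·cosφ2=-0.89964094, x=cosφ1·sinφ2-sinφ1·cosφ2·cosΔλ=0.06867717; θ=atan2(y, x)=-85.6346° <0 so +360° → 274.3654° ≈ 274.4°
Leg 2: φ1=0.4076775, φ2=-0.9913173, Δφ=-1.3989948, Δλ=-2.2623726 rad; a=sin²(Δφ/2)+cosφ1·cosφ2·sin²(Δλ/2)=0.8261783666; c=2·atan2(√a, √(1-a))=2.281486126; dist=6371·c=14535.348 ≈ 14535.3 km; running total=21702.5 km
Leg 2 bearing: y=sinΔλ·cosφ2=-0.42177516, x=cosφ1·sinφ2-sinφ1·cosφ2·cosΔλ=-0.62971137; θ=atan2(y, x)=-146.1862° <0 so +360° → 213.8138° ≈ 213.8°
Leg 3: φ1=-0.9913173, φ2=0.9179018, Δφ=1.9092192, Δλ=1.9597674 rad; a=sin²(Δφ/2)+cosφ1·cosφ2·sin²(Δλ/2)=0.8954036542; c=2·atan2(√a, √(1-a))=2.482923194; dist=6371·c=15818.704 ≈ 15818.7 km; running total=37521.2 km
Leg 3 bearing: y=sinΔλ·cosφ2=0.56210863, x=cosφ1·sinφ2-sinφ1·cosφ2·cosΔλ=0.24219349; θ=atan2(y, x)=66.6904° ≈ 66.7°
Leg 4: φ1=0.9179018, φ2=-0.3295443, Δφ=-1.2474462, Δλ=-0.3331973 rad; a=sin²(Δφ/2)+cosφ1·cosφ2·sin²(Δλ/2)=0.3569341178; c=2·atan2(√a, √(1-a))=1.280608959; dist=6371·c=8158.760 ≈ 8158.8 km; running total=45680.0 km
Leg 4 bearing: y=sinΔλ·cosφ2=-0.30946670, x=cosφ1·sinφ2-sinφ1·cosφ2·cosΔλ=-0.90684010; θ=atan2(y, x)=-161.1574° <0 so +360° → 198.8426° ≈ 198.8°
Leg 5: φ1=-0.3295443, φ2=1.3606168, Δφ=1.6901611, Δλ=2.9536888 rad; a=sin²(Δφ/2)+cosφ1·cosφ2·sin²(Δλ/2)=0.7552121675; c=2·atan2(√a, √(1-a))=2.106474502; dist=6371·c=13420.349 ≈ 13420.3 km; running total=59100.3 km
Leg 5 bearing: y=sinΔλ·cosφ2=0.03897313, x=cosφ1·sinφ2-sinφ1·cosφ2·cosΔλ=0.85903905; θ=atan2(y, x)=2.5976° ≈ 2.6°
Leg 6: φ1=1.3606168, φ2=0.7683882, Δφ=-0.5922286, Δλ=0.3741864 rad; a=sin²(Δφ/2)+cosφ1·cosφ2·sin²(Δλ/2)=0.0903407868; c=2·atan2(√a, √(1-a))=0.610575100; dist=6371·c=3889.974 ≈ 3890.0 km; running total=62990.3 km
Leg 6 bearing: y=sinΔλ·cosφ2=0.26281713, x=cosφ1·sinφ2-sinφ1·cosφ2·cosΔλ=-0.50955321; θ=atan2(y, x)=152.7162° ≈ 152.7°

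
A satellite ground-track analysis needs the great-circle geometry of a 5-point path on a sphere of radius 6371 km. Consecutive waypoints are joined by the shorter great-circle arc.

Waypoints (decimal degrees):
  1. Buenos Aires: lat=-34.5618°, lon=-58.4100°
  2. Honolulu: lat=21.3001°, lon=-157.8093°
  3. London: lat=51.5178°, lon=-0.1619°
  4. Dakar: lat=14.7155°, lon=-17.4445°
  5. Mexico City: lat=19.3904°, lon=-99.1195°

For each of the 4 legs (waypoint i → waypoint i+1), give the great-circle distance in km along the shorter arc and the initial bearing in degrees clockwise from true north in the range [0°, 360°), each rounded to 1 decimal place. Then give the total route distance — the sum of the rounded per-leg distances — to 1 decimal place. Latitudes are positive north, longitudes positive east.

Leg 1: dist=12159.4 km, bearing=283.0°
Leg 2: dist=11629.5 km, bearing=14.2°
Leg 3: dist=4373.0 km, bearing=207.0°
Leg 4: dist=8617.7 km, bearing=287.1°
Total: 36779.6 km

Leg 1: φ1=-0.6032172, φ2=0.3717569, Δφ=0.9749741, Δλ=-1.7348451 rad; a=sin²(Δφ/2)+cosφ1·cosφ2·sin²(Δλ/2)=0.6656879262; c=2·atan2(√a, √(1-a))=1.908557774; dist=6371·c=12159.422 ≈ 12159.4 km; running total=12159.4 km
Leg 1 bearing: y=sinΔλ·cosφ2=-0.91918186, x=cosφ1·sinφ2-sinφ1·cosφ2·cosΔλ=0.21282563; θ=atan2(y, x)=-76.9636° <0 so +360° → 283.0364° ≈ 283.0°
Leg 2: φ1=0.3717569, φ2=0.8991552, Δφ=0.5273984, Δλ=2.7514662 rad; a=sin²(Δφ/2)+cosφ1·cosφ2·sin²(Δλ/2)=0.6259233268; c=2·atan2(√a, √(1-a))=1.825384268; dist=6371·c=11629.523 ≈ 11629.5 km; running total=23788.9 km
Leg 2 bearing: y=sinΔλ·cosφ2=0.23665319, x=cosφ1·sinφ2-sinφ1·cosφ2·cosΔλ=0.93838613; θ=atan2(y, x)=14.1544° ≈ 14.2°
Leg 3: φ1=0.8991552, φ2=0.2568339, Δφ=-0.6423213, Δλ=-0.3016383 rad; a=sin²(Δφ/2)+cosφ1·cosφ2·sin²(Δλ/2)=0.1132330160; c=2·atan2(√a, √(1-a))=0.686397757; dist=6371·c=4373.040 ≈ 4373.0 km; running total=28161.9 km
Leg 3 bearing: y=sinΔλ·cosφ2=-0.28734025, x=cosφ1·sinφ2-sinφ1·cosφ2·cosΔλ=-0.56487236; θ=atan2(y, x)=-153.0384° <0 so +360° → 206.9616° ≈ 207.0°
Leg 4: φ1=0.2568339, φ2=0.3384263, Δφ=0.0815924, Δλ=-1.4254977 rad; a=sin²(Δφ/2)+cosφ1·cosφ2·sin²(Δλ/2)=0.3917845868; c=2·atan2(√a, √(1-a))=1.352639171; dist=6371·c=8617.664 ≈ 8617.7 km; running total=36779.6 km
Leg 4 bearing: y=sinΔλ·cosφ2=-0.93333870, x=cosφ1·sinφ2-sinφ1·cosφ2·cosΔλ=0.28642027; θ=atan2(y, x)=-72.9399° <0 so +360° → 287.0601° ≈ 287.1°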